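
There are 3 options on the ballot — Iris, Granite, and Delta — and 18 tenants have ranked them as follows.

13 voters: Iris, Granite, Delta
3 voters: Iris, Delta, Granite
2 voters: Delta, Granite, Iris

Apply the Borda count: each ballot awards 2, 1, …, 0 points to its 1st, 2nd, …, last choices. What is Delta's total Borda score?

Borda scores:
  Iris: 13·2 + 3·2 + 2·0 = 32
  Granite: 13·1 + 3·0 + 2·1 = 15
  Delta: 13·0 + 3·1 + 2·2 = 7

7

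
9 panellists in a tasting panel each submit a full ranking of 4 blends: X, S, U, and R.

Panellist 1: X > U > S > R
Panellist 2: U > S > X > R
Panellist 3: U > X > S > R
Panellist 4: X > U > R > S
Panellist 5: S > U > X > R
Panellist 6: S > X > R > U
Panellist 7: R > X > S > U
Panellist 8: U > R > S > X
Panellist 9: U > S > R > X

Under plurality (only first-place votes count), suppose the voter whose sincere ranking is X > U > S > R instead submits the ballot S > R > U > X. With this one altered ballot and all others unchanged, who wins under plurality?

First-place totals with the altered ballot: X 1, S 3, U 4, R 1.
The winner is unchanged: still U.

U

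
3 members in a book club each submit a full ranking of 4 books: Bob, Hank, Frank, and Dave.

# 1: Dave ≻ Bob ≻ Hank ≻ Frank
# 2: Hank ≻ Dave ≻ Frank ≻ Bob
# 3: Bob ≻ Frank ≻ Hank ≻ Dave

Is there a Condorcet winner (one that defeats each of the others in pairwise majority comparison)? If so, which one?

There is no Condorcet winner

Head-to-head results (3 voters total):
Bob vs Hank: Bob wins 2–1.
Bob vs Frank: Bob wins 2–1.
Bob vs Dave: Dave wins 2–1.
Hank vs Frank: Hank wins 2–1.
Hank vs Dave: Hank wins 2–1.
Frank vs Dave: Dave wins 2–1.
No candidate beats all others: Bob beats Hank beats Dave beats Bob, a majority cycle.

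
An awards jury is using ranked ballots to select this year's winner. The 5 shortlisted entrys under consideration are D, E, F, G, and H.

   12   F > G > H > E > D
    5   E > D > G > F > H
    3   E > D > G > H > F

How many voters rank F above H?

Ballots ranking F above H: 12+5 = 17.
Ballots ranking H above F: 3.
So 17 of 20 voters prefer F to H.

17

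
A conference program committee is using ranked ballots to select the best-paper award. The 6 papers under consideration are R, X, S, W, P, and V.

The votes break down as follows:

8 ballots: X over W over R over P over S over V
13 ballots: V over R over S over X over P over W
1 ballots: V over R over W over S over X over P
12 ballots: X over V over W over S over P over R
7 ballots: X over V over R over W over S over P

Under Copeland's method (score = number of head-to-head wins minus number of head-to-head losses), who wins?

Pairwise results:
  R vs X: X wins 27–14.
  R vs S: R wins 29–12.
  R vs W: R wins 21–20.
  R vs P: R wins 29–12.
  R vs V: V wins 33–8.
  X vs S: X wins 27–14.
  X vs W: X wins 40–1.
  X vs P: X wins 41–0.
  X vs V: X wins 27–14.
  S vs W: W wins 28–13.
  S vs P: S wins 33–8.
  S vs V: V wins 33–8.
  W vs P: W wins 28–13.
  W vs V: V wins 33–8.
  P vs V: V wins 33–8.
Copeland scores (wins − losses):
  R: 3 − 2 = 1
  X: 5 − 0 = 5
  S: 1 − 4 = -3
  W: 2 − 3 = -1
  P: 0 − 5 = -5
  V: 4 − 1 = 3
X has the best Copeland score.

X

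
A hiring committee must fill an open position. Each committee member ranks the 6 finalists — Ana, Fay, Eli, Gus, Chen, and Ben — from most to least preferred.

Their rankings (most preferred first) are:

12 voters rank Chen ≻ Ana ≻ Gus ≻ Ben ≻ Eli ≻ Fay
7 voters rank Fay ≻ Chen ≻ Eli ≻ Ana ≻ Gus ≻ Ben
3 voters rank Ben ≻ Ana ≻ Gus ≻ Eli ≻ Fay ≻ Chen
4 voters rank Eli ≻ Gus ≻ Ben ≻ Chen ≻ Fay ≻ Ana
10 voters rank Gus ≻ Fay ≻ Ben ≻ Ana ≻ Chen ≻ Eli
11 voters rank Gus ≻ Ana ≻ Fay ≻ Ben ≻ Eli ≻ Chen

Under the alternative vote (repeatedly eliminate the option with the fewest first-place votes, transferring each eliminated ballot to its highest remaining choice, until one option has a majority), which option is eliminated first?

Ana

Round 1: Gus 21, Chen 12, Fay 7, Eli 4, Ben 3, Ana 0. Ana has the fewest and is eliminated.
Round 2: Gus 21, Chen 12, Fay 7, Eli 4, Ben 3. Ben has the fewest and is eliminated.
Round 3: Gus 24, Chen 12, Fay 7, Eli 4. Gus has a majority.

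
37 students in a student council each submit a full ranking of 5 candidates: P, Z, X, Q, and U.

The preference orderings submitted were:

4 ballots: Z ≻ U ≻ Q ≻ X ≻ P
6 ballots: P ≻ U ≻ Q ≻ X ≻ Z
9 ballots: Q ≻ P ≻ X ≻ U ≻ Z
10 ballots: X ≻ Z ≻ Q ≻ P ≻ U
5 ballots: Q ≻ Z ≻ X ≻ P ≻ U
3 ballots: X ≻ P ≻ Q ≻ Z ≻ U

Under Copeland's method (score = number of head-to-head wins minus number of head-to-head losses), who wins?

Pairwise results:
  P vs Z: Z wins 19–18.
  P vs X: X wins 22–15.
  P vs Q: Q wins 28–9.
  P vs U: P wins 33–4.
  Z vs X: X wins 28–9.
  Z vs Q: Q wins 23–14.
  Z vs U: Z wins 22–15.
  X vs Q: Q wins 24–13.
  X vs U: X wins 27–10.
  Q vs U: Q wins 27–10.
Copeland scores (wins − losses):
  P: 1 − 3 = -2
  Z: 2 − 2 = 0
  X: 3 − 1 = 2
  Q: 4 − 0 = 4
  U: 0 − 4 = -4
Q has the best Copeland score.

Q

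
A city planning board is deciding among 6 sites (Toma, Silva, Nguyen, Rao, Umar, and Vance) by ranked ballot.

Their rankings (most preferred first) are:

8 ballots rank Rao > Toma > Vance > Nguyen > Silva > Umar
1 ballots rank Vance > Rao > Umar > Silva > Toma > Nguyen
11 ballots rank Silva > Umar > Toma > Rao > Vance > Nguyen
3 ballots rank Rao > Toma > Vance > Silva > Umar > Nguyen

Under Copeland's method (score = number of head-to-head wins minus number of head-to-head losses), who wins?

Rao

Pairwise results:
  Toma vs Silva: Silva wins 12–11.
  Toma vs Nguyen: Toma wins 23–0.
  Toma vs Rao: Rao wins 12–11.
  Toma vs Umar: Umar wins 12–11.
  Toma vs Vance: Toma wins 22–1.
  Silva vs Nguyen: Silva wins 15–8.
  Silva vs Rao: Rao wins 12–11.
  Silva vs Umar: Silva wins 22–1.
  Silva vs Vance: Vance wins 12–11.
  Nguyen vs Rao: Rao wins 23–0.
  Nguyen vs Umar: Umar wins 15–8.
  Nguyen vs Vance: Vance wins 23–0.
  Rao vs Umar: Rao wins 12–11.
  Rao vs Vance: Rao wins 22–1.
  Umar vs Vance: Vance wins 12–11.
Copeland scores (wins − losses):
  Toma: 2 − 3 = -1
  Silva: 3 − 2 = 1
  Nguyen: 0 − 5 = -5
  Rao: 5 − 0 = 5
  Umar: 2 − 3 = -1
  Vance: 3 − 2 = 1
Rao has the best Copeland score.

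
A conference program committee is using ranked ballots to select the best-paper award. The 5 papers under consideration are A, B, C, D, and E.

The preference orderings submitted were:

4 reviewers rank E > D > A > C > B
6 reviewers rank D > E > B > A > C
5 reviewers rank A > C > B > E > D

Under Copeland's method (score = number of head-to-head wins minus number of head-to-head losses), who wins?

Pairwise results:
  A vs B: A wins 9–6.
  A vs C: A wins 15–0.
  A vs D: D wins 10–5.
  A vs E: E wins 10–5.
  B vs C: C wins 9–6.
  B vs D: D wins 10–5.
  B vs E: E wins 10–5.
  C vs D: D wins 10–5.
  C vs E: E wins 10–5.
  D vs E: E wins 9–6.
Copeland scores (wins − losses):
  A: 2 − 2 = 0
  B: 0 − 4 = -4
  C: 1 − 3 = -2
  D: 3 − 1 = 2
  E: 4 − 0 = 4
E has the best Copeland score.

E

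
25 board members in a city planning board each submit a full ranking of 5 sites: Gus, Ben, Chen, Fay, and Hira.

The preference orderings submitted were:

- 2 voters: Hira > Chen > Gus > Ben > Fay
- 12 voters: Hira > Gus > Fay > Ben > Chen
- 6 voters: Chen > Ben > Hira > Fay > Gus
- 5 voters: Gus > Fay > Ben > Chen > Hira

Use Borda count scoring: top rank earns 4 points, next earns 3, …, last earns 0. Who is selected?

Borda scores:
  Gus: 2·2 + 12·3 + 6·0 + 5·4 = 60
  Ben: 2·1 + 12·1 + 6·3 + 5·2 = 42
  Chen: 2·3 + 12·0 + 6·4 + 5·1 = 35
  Fay: 2·0 + 12·2 + 6·1 + 5·3 = 45
  Hira: 2·4 + 12·4 + 6·2 + 5·0 = 68
Hira has the highest total.

Hira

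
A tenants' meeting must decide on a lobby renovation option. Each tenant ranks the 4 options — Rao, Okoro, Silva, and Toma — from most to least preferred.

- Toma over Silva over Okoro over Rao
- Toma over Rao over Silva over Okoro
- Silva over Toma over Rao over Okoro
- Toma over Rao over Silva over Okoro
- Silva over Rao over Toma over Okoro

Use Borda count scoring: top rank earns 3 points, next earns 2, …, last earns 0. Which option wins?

Borda scores:
  Rao: 0 + 2 + 1 + 2 + 2 = 7
  Okoro: 1 + 0 + 0 + 0 + 0 = 1
  Silva: 2 + 1 + 3 + 1 + 3 = 10
  Toma: 3 + 3 + 2 + 3 + 1 = 12
Toma has the highest total.

Toma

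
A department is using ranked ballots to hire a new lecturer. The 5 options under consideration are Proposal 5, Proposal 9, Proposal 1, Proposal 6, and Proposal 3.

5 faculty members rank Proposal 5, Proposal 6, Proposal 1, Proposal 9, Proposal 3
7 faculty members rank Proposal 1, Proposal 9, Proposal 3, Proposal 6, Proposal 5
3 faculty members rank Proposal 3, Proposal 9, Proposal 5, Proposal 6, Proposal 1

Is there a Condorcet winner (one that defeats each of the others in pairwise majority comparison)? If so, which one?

Head-to-head results (15 voters total):
Proposal 5 vs Proposal 9: Proposal 9 wins 10–5.
Proposal 5 vs Proposal 1: Proposal 5 wins 8–7.
Proposal 5 vs Proposal 6: Proposal 5 wins 8–7.
Proposal 5 vs Proposal 3: Proposal 3 wins 10–5.
Proposal 9 vs Proposal 1: Proposal 1 wins 12–3.
Proposal 9 vs Proposal 6: Proposal 9 wins 10–5.
Proposal 9 vs Proposal 3: Proposal 9 wins 12–3.
Proposal 1 vs Proposal 6: Proposal 6 wins 8–7.
Proposal 1 vs Proposal 3: Proposal 1 wins 12–3.
Proposal 6 vs Proposal 3: Proposal 3 wins 10–5.
No candidate beats all others: Proposal 5 beats Proposal 1 beats Proposal 9 beats Proposal 5, a majority cycle.

No Condorcet winner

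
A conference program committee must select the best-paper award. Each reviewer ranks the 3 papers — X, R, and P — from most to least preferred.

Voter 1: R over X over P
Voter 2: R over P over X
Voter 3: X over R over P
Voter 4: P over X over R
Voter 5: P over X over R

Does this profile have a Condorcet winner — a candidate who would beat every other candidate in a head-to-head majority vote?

No

Head-to-head results (5 voters total):
X vs R: X wins 3–2.
X vs P: P wins 3–2.
R vs P: R wins 3–2.
No candidate beats all others: X beats R beats P beats X, a majority cycle.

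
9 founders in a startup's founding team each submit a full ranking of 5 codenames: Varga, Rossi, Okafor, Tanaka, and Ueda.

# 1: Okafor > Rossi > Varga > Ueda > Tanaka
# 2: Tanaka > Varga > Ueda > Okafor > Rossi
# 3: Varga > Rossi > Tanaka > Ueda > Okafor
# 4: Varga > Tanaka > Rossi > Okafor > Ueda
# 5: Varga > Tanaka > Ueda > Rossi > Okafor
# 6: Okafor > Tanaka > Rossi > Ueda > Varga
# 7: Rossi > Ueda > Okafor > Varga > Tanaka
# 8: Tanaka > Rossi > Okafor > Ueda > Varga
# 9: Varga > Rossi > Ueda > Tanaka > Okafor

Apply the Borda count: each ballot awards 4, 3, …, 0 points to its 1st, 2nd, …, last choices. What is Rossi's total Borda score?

21

Borda scores:
  Varga: 2 + 3 + 4 + 4 + 4 + 0 + 1 + 0 + 4 = 22
  Rossi: 3 + 0 + 3 + 2 + 1 + 2 + 4 + 3 + 3 = 21
  Okafor: 4 + 1 + 0 + 1 + 0 + 4 + 2 + 2 + 0 = 14
  Tanaka: 0 + 4 + 2 + 3 + 3 + 3 + 0 + 4 + 1 = 20
  Ueda: 1 + 2 + 1 + 0 + 2 + 1 + 3 + 1 + 2 = 13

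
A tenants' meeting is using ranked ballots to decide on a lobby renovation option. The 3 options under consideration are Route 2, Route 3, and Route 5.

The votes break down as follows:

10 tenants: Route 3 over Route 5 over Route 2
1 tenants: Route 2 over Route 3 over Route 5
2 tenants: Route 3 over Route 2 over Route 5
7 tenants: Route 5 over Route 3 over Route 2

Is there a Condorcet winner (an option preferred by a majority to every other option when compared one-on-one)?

Yes

Head-to-head results (20 voters total):
Route 2 vs Route 3: Route 3 wins 19–1.
Route 2 vs Route 5: Route 5 wins 17–3.
Route 3 vs Route 5: Route 3 wins 13–7.
Route 3 beats each rival — Route 2 (19–1), Route 5 (13–7) — so Route 3 is the Condorcet winner.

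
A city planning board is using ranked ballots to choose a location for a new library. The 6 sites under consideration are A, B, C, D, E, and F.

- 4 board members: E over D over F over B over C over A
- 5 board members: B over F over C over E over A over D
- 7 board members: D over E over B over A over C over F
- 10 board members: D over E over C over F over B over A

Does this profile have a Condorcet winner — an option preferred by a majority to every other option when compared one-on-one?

Head-to-head results (26 voters total):
A vs B: B wins 26–0.
A vs C: C wins 19–7.
A vs D: D wins 21–5.
A vs E: E wins 26–0.
A vs F: F wins 19–7.
B vs C: B wins 16–10.
B vs D: D wins 21–5.
B vs E: E wins 21–5.
B vs F: F wins 14–12.
C vs D: D wins 21–5.
C vs E: E wins 21–5.
C vs F: C wins 17–9.
D vs E: D wins 17–9.
D vs F: D wins 21–5.
E vs F: E wins 21–5.
D beats each rival — A (21–5), B (21–5), C (21–5), E (17–9), F (21–5) — so D is the Condorcet winner.

Yes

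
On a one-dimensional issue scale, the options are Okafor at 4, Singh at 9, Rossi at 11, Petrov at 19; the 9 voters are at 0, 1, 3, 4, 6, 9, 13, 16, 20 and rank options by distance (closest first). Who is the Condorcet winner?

With single-peaked preferences on a line, the Condorcet winner is the candidate closest to the median voter.
The median voter (position 6) is closest to Okafor at 4.
Check: Okafor vs Rossi — voters closer to Okafor: 5 of 9.

Okafor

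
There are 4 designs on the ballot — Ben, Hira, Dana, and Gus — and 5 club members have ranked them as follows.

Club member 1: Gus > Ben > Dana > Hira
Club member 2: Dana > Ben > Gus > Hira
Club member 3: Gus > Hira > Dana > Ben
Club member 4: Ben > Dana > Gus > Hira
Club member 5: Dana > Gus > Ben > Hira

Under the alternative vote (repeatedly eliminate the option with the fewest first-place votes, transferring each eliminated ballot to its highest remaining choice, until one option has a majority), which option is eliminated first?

Hira

Round 1: Dana 2, Gus 2, Ben 1, Hira 0. Hira has the fewest and is eliminated.
Round 2: Dana 2, Gus 2, Ben 1. Ben has the fewest and is eliminated.
Round 3: Dana 3, Gus 2. Dana has a majority.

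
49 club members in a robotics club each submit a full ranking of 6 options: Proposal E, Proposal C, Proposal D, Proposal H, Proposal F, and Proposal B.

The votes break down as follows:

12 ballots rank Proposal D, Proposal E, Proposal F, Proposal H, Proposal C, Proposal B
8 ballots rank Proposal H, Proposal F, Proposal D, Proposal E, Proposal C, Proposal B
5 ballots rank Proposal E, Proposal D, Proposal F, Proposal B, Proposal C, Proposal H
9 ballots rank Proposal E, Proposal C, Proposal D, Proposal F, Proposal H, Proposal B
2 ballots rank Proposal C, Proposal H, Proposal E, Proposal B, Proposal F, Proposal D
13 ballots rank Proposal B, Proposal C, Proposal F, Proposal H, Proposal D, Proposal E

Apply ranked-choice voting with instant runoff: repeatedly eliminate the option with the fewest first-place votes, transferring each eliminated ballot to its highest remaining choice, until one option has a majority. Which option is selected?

Proposal D

Round 1: Proposal E 14, Proposal B 13, Proposal D 12, Proposal H 8, Proposal C 2, Proposal F 0. Proposal F has the fewest and is eliminated.
Round 2: Proposal E 14, Proposal B 13, Proposal D 12, Proposal H 8, Proposal C 2. Proposal C has the fewest and is eliminated.
Round 3: Proposal E 14, Proposal B 13, Proposal D 12, Proposal H 10. Proposal H has the fewest and is eliminated.
Round 4: Proposal D 20, Proposal E 16, Proposal B 13. Proposal B has the fewest and is eliminated.
Round 5: Proposal D 33, Proposal E 16. Proposal D has a majority.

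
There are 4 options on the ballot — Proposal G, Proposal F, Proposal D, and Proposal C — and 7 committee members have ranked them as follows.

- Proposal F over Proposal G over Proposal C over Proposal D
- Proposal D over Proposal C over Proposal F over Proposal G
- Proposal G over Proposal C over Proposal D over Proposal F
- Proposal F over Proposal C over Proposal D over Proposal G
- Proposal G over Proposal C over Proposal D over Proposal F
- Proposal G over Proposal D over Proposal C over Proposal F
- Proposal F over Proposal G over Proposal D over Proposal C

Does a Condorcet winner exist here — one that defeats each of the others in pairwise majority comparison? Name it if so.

No Condorcet winner

Head-to-head results (7 voters total):
Proposal G vs Proposal F: Proposal F wins 4–3.
Proposal G vs Proposal D: Proposal G wins 5–2.
Proposal G vs Proposal C: Proposal G wins 5–2.
Proposal F vs Proposal D: Proposal D wins 4–3.
Proposal F vs Proposal C: Proposal C wins 4–3.
Proposal D vs Proposal C: Proposal C wins 4–3.
No candidate beats all others: Proposal G beats Proposal D beats Proposal F beats Proposal G, a majority cycle.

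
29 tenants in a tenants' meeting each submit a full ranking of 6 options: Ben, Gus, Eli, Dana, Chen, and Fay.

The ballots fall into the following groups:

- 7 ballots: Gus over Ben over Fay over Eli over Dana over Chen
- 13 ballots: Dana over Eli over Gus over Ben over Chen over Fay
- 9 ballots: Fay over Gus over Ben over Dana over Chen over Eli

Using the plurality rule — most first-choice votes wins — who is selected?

Dana

First-place vote totals:
  Ben: 0
  Gus: 7
  Eli: 0
  Dana: 13
  Chen: 0
  Fay: 9
Dana has the most first-place votes.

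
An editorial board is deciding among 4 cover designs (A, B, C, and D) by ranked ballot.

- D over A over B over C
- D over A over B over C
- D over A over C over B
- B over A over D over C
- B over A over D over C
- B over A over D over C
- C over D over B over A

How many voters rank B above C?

5

Ballots ranking B above C: 5.
Ballots ranking C above B: 2.
So 5 of 7 voters prefer B to C.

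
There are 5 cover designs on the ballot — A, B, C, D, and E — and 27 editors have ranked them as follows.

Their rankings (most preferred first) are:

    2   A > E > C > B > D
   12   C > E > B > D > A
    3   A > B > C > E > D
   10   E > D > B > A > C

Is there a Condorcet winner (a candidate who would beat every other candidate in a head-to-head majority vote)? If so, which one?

Head-to-head results (27 voters total):
A vs B: B wins 22–5.
A vs C: A wins 15–12.
A vs D: D wins 22–5.
A vs E: E wins 22–5.
B vs C: C wins 14–13.
B vs D: B wins 17–10.
B vs E: E wins 24–3.
C vs D: C wins 17–10.
C vs E: C wins 15–12.
D vs E: E wins 27–0.
No candidate beats all others: A beats C beats B beats A, a majority cycle.

There is no Condorcet winner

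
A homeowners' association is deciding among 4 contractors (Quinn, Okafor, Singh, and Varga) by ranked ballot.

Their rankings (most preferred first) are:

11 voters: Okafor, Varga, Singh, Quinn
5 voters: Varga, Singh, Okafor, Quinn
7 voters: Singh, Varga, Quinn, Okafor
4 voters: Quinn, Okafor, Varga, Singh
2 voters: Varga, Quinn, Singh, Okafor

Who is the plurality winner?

Okafor

First-place vote totals:
  Quinn: 4
  Okafor: 11
  Singh: 7
  Varga: 7
Okafor has the most first-place votes.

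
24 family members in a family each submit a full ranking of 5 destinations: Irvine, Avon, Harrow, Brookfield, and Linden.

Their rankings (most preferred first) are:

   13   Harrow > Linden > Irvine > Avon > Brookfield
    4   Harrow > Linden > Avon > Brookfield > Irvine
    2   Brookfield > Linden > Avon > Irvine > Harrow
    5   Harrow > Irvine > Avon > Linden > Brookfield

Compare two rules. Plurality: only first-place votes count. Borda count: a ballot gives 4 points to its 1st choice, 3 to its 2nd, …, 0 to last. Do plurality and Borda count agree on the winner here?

Plurality first-place counts: Irvine 0, Avon 0, Harrow 22, Brookfield 2, Linden 0 → Harrow.
Borda totals: Irvine 43, Avon 35, Harrow 88, Brookfield 12, Linden 62 → Harrow.
The two rules agree on Harrow.

Yes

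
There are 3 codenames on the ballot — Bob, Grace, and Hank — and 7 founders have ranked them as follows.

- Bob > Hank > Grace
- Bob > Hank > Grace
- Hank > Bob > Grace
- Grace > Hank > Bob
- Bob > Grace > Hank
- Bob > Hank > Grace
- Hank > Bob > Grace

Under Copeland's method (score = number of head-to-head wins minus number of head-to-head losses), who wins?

Bob

Pairwise results:
  Bob vs Grace: Bob wins 6–1.
  Bob vs Hank: Bob wins 4–3.
  Grace vs Hank: Hank wins 5–2.
Copeland scores (wins − losses):
  Bob: 2 − 0 = 2
  Grace: 0 − 2 = -2
  Hank: 1 − 1 = 0
Bob has the best Copeland score.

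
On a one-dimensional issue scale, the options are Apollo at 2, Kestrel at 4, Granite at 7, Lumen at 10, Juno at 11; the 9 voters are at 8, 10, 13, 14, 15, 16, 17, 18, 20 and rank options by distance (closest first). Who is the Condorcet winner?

With single-peaked preferences on a line, the Condorcet winner is the candidate closest to the median voter.
The median voter (position 15) is closest to Juno at 11.
Check: Juno vs Apollo — voters closer to Juno: 9 of 9.

Juno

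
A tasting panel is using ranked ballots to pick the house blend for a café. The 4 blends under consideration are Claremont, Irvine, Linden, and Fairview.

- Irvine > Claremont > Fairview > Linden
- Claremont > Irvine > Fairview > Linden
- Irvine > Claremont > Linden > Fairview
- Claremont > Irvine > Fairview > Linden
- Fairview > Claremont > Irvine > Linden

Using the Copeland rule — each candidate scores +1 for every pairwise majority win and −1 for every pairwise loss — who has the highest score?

Pairwise results:
  Claremont vs Irvine: Claremont wins 3–2.
  Claremont vs Linden: Claremont wins 5–0.
  Claremont vs Fairview: Claremont wins 4–1.
  Irvine vs Linden: Irvine wins 5–0.
  Irvine vs Fairview: Irvine wins 4–1.
  Linden vs Fairview: Fairview wins 4–1.
Copeland scores (wins − losses):
  Claremont: 3 − 0 = 3
  Irvine: 2 − 1 = 1
  Linden: 0 − 3 = -3
  Fairview: 1 − 2 = -1
Claremont has the best Copeland score.

Claremont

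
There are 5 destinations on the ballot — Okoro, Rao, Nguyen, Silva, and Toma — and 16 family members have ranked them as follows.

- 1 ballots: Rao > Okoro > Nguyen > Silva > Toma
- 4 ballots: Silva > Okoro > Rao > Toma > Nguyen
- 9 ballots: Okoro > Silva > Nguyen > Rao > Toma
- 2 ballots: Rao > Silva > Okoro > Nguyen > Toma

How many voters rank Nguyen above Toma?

Ballots ranking Nguyen above Toma: 1+9+2 = 12.
Ballots ranking Toma above Nguyen: 4.
So 12 of 16 voters prefer Nguyen to Toma.

12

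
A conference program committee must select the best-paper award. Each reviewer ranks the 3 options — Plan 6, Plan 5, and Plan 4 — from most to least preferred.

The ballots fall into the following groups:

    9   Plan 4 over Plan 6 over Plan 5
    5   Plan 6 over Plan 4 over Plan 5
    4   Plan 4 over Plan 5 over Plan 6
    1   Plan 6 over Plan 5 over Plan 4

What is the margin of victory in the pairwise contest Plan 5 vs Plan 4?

17

Ballots ranking Plan 5 above Plan 4: 1.
Ballots ranking Plan 4 above Plan 5: 9+5+4 = 18.
Plan 4 wins 18–1, a margin of 17.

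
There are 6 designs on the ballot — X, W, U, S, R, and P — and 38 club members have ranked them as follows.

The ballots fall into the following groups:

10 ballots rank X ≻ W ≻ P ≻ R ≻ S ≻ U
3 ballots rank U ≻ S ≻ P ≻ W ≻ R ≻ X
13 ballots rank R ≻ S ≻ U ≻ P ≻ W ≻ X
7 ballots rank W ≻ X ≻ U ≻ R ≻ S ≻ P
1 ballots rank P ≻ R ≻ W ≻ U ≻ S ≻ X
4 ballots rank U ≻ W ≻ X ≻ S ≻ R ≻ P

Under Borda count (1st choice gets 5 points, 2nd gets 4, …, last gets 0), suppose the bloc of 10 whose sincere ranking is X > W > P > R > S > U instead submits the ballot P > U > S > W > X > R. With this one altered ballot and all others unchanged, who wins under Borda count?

Borda totals with the altered ballot: X 50, W 93, U 137, S 110, R 90, P 90.
The switch changes the winner from W to U.

U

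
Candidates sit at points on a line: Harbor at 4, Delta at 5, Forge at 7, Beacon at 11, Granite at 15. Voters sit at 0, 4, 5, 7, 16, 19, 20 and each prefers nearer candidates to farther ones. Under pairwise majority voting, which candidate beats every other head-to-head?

Forge

With single-peaked preferences on a line, the Condorcet winner is the candidate closest to the median voter.
The median voter (position 7) is closest to Forge at 7.
Check: Forge vs Harbor — voters closer to Forge: 4 of 7.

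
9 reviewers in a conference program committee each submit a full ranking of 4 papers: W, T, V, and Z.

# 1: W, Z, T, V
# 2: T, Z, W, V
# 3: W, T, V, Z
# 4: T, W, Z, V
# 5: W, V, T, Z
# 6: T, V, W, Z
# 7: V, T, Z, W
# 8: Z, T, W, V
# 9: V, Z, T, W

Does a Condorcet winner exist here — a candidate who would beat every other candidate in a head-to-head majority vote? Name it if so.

T

Head-to-head results (9 voters total):
W vs T: T wins 6–3.
W vs V: W wins 6–3.
W vs Z: W wins 5–4.
T vs V: T wins 6–3.
T vs Z: T wins 6–3.
V vs Z: V wins 5–4.
T beats each rival — W (6–3), V (6–3), Z (6–3) — so T is the Condorcet winner.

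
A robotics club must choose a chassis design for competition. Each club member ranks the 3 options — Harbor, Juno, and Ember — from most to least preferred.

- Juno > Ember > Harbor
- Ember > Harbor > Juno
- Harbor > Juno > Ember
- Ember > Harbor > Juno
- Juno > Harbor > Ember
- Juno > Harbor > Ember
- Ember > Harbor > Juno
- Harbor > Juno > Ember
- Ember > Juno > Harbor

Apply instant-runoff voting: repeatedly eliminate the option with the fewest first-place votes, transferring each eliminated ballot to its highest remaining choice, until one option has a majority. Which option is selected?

Round 1: Ember 4, Juno 3, Harbor 2. Harbor has the fewest and is eliminated.
Round 2: Juno 5, Ember 4. Juno has a majority.

Juno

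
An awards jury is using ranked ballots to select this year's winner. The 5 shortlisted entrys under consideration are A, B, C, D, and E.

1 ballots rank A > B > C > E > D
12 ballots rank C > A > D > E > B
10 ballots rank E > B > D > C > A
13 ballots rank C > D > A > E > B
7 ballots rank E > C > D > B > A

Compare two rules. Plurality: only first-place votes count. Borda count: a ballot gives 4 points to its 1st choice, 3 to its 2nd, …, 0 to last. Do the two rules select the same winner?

Plurality first-place counts: A 1, B 0, C 25, D 0, E 17 → C.
Borda totals: A 66, B 40, C 133, D 97, E 94 → C.
The two rules agree on C.

Yes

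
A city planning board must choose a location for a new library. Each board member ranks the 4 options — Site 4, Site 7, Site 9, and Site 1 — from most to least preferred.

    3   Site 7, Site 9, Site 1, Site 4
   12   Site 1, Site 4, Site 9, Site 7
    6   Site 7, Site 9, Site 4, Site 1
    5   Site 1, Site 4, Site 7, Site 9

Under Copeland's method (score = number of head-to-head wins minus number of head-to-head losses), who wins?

Site 1

Pairwise results:
  Site 4 vs Site 7: Site 4 wins 17–9.
  Site 4 vs Site 9: Site 4 wins 17–9.
  Site 4 vs Site 1: Site 1 wins 20–6.
  Site 7 vs Site 9: Site 7 wins 14–12.
  Site 7 vs Site 1: Site 1 wins 17–9.
  Site 9 vs Site 1: Site 1 wins 17–9.
Copeland scores (wins − losses):
  Site 4: 2 − 1 = 1
  Site 7: 1 − 2 = -1
  Site 9: 0 − 3 = -3
  Site 1: 3 − 0 = 3
Site 1 has the best Copeland score.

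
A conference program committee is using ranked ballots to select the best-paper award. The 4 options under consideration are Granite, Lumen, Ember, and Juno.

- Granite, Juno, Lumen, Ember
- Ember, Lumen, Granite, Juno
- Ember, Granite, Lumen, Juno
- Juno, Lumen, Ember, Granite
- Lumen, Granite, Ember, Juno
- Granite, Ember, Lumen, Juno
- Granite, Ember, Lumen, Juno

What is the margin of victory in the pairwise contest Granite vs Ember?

Ballots ranking Granite above Ember: 4.
Ballots ranking Ember above Granite: 3.
Granite wins 4–3, a margin of 1.

1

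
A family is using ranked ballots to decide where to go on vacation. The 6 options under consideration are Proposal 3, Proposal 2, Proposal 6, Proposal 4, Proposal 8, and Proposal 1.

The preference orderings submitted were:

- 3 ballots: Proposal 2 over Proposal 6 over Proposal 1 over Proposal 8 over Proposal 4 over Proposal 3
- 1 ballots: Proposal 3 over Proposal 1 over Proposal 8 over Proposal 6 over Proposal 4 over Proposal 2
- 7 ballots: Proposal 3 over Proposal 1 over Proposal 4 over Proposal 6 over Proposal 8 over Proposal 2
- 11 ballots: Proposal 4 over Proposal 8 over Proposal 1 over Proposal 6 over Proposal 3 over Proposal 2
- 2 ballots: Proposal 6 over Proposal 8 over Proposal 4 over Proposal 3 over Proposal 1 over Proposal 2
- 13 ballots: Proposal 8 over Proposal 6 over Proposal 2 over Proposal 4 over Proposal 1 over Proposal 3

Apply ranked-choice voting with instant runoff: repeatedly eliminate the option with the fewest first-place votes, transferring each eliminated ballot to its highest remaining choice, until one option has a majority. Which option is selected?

Round 1: Proposal 8 13, Proposal 4 11, Proposal 3 8, Proposal 2 3, Proposal 6 2, Proposal 1 0. Proposal 1 has the fewest and is eliminated.
Round 2: Proposal 8 13, Proposal 4 11, Proposal 3 8, Proposal 2 3, Proposal 6 2. Proposal 6 has the fewest and is eliminated.
Round 3: Proposal 8 15, Proposal 4 11, Proposal 3 8, Proposal 2 3. Proposal 2 has the fewest and is eliminated.
Round 4: Proposal 8 18, Proposal 4 11, Proposal 3 8. Proposal 3 has the fewest and is eliminated.
Round 5: Proposal 8 19, Proposal 4 18. Proposal 8 has a majority.

Proposal 8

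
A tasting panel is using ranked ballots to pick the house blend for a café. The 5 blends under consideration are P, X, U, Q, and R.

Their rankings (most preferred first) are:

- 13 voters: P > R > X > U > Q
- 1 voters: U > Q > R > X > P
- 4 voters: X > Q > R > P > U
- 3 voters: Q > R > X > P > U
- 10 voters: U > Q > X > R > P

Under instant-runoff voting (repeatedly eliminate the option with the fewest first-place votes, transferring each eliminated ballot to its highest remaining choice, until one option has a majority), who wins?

Round 1: P 13, U 11, X 4, Q 3, R 0. R has the fewest and is eliminated.
Round 2: P 13, U 11, X 4, Q 3. Q has the fewest and is eliminated.
Round 3: P 13, U 11, X 7. X has the fewest and is eliminated.
Round 4: P 20, U 11. P has a majority.

P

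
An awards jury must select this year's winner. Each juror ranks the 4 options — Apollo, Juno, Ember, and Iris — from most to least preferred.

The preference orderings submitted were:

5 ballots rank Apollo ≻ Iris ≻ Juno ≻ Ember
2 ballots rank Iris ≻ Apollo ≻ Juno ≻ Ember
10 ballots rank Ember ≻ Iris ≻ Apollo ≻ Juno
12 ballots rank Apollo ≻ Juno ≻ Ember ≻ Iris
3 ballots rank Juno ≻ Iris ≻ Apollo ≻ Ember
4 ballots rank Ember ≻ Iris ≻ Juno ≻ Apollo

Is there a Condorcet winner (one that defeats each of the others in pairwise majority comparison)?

Head-to-head results (36 voters total):
Apollo vs Juno: Apollo wins 29–7.
Apollo vs Ember: Apollo wins 22–14.
Apollo vs Iris: Iris wins 19–17.
Juno vs Ember: Juno wins 22–14.
Juno vs Iris: Iris wins 21–15.
Ember vs Iris: Ember wins 26–10.
No candidate beats all others: Apollo beats Ember beats Iris beats Apollo, a majority cycle.

No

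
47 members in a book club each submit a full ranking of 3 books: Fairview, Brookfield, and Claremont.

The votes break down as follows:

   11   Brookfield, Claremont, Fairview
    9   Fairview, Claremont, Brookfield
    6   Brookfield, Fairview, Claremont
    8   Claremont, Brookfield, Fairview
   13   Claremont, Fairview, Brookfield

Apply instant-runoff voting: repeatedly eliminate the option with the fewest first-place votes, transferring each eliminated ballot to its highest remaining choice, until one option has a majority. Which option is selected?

Claremont

Round 1: Claremont 21, Brookfield 17, Fairview 9. Fairview has the fewest and is eliminated.
Round 2: Claremont 30, Brookfield 17. Claremont has a majority.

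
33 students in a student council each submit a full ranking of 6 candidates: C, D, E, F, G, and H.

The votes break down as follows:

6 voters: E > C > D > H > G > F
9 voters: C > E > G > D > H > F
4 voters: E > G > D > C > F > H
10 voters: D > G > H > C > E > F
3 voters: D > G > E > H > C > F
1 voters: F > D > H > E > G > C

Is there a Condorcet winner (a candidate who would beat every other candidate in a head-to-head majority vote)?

Head-to-head results (33 voters total):
C vs D: D wins 18–15.
C vs E: C wins 19–14.
C vs F: C wins 32–1.
C vs G: G wins 18–15.
C vs H: C wins 19–14.
D vs E: E wins 19–14.
D vs F: D wins 32–1.
D vs G: D wins 20–13.
D vs H: D wins 33–0.
E vs F: E wins 32–1.
E vs G: E wins 20–13.
E vs H: E wins 22–11.
F vs G: G wins 32–1.
F vs H: H wins 28–5.
G vs H: G wins 26–7.
No candidate beats all others: C beats E beats D beats C, a majority cycle.

No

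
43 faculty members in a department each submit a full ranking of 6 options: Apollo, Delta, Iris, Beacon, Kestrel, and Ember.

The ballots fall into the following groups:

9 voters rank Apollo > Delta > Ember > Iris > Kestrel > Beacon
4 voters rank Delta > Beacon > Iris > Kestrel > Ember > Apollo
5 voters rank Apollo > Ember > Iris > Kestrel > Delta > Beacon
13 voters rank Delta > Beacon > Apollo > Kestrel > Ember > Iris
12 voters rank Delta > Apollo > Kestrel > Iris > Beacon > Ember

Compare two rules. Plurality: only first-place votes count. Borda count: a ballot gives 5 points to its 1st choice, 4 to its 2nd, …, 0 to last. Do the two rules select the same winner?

Yes

Plurality first-place counts: Apollo 14, Delta 29, Iris 0, Beacon 0, Kestrel 0, Ember 0 → Delta.
Borda totals: Apollo 157, Delta 186, Iris 69, Beacon 80, Kestrel 89, Ember 64 → Delta.
The two rules agree on Delta.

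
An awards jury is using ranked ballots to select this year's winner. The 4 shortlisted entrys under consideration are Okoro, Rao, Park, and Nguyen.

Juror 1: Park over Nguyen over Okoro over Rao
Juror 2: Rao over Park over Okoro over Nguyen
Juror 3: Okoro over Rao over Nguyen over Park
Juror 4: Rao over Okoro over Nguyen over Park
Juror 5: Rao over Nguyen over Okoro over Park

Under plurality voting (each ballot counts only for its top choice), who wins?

First-place vote totals:
  Okoro: 1
  Rao: 3
  Park: 1
  Nguyen: 0
Rao has the most first-place votes.

Rao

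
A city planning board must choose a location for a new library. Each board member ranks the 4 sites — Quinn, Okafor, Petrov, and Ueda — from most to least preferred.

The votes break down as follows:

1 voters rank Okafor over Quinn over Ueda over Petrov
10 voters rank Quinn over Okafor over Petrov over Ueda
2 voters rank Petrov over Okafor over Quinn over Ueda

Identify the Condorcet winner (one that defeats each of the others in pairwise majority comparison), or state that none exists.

Head-to-head results (13 voters total):
Quinn vs Okafor: Quinn wins 10–3.
Quinn vs Petrov: Quinn wins 11–2.
Quinn vs Ueda: Quinn wins 13–0.
Okafor vs Petrov: Okafor wins 11–2.
Okafor vs Ueda: Okafor wins 13–0.
Petrov vs Ueda: Petrov wins 12–1.
Quinn beats each rival — Okafor (10–3), Petrov (11–2), Ueda (13–0) — so Quinn is the Condorcet winner.

Quinn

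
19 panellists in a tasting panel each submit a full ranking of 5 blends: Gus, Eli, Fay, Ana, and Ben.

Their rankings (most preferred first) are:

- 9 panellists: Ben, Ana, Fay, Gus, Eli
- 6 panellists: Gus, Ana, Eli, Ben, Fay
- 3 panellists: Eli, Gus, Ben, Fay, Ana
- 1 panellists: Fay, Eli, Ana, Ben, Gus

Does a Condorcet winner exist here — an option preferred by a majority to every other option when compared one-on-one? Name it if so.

None — there is no Condorcet winner

Head-to-head results (19 voters total):
Gus vs Eli: Gus wins 15–4.
Gus vs Fay: Fay wins 10–9.
Gus vs Ana: Ana wins 10–9.
Gus vs Ben: Ben wins 10–9.
Eli vs Fay: Fay wins 10–9.
Eli vs Ana: Ana wins 15–4.
Eli vs Ben: Eli wins 10–9.
Fay vs Ana: Ana wins 15–4.
Fay vs Ben: Ben wins 18–1.
Ana vs Ben: Ben wins 12–7.
No candidate beats all others: Gus beats Eli beats Ben beats Gus, a majority cycle.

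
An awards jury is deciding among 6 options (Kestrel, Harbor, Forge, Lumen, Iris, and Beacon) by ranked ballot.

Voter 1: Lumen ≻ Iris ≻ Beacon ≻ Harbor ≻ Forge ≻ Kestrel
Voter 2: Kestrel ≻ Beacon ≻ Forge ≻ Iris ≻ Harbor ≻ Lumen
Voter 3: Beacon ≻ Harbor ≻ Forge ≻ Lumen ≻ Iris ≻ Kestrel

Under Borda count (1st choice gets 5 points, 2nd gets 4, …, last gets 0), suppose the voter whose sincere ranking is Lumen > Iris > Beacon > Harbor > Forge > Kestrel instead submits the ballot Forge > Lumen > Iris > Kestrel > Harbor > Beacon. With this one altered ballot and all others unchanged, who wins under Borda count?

Borda totals with the altered ballot: Kestrel 7, Harbor 6, Forge 11, Lumen 6, Iris 6, Beacon 9.
The switch changes the winner from Beacon to Forge.

Forge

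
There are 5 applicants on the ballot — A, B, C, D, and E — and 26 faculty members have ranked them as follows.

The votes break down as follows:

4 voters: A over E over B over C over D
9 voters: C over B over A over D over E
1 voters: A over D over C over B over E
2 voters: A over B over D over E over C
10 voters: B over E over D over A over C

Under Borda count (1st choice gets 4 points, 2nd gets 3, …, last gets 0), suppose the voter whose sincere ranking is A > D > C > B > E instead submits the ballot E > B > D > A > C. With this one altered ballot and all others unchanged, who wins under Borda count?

B

Borda totals with the altered ballot: A 53, B 84, C 40, D 35, E 48.
The winner is unchanged: still B.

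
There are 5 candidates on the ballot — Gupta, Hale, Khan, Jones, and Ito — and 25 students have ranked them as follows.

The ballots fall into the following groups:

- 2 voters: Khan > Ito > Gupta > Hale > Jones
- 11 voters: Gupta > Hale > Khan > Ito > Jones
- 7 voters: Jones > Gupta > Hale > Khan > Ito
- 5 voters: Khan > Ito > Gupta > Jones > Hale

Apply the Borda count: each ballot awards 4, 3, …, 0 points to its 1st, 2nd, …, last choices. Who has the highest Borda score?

Gupta

Borda scores:
  Gupta: 2·2 + 11·4 + 7·3 + 5·2 = 79
  Hale: 2·1 + 11·3 + 7·2 + 5·0 = 49
  Khan: 2·4 + 11·2 + 7·1 + 5·4 = 57
  Jones: 2·0 + 11·0 + 7·4 + 5·1 = 33
  Ito: 2·3 + 11·1 + 7·0 + 5·3 = 32
Gupta has the highest total.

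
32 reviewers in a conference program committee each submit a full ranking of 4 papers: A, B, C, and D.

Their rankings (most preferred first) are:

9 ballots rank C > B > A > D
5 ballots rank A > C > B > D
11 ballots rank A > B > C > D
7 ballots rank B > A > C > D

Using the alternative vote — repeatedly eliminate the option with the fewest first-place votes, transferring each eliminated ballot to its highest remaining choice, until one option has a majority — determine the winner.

A

Round 1: A 16, C 9, B 7, D 0. D has the fewest and is eliminated.
Round 2: A 16, C 9, B 7. B has the fewest and is eliminated.
Round 3: A 23, C 9. A has a majority.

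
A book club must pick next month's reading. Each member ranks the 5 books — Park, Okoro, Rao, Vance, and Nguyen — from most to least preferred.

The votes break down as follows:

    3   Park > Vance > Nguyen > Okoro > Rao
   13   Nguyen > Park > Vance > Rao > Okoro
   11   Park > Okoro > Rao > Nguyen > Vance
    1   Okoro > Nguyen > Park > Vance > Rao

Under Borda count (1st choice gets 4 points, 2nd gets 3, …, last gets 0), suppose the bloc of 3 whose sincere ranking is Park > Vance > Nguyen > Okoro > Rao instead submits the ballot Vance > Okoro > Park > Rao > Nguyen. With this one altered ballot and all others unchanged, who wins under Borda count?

Borda totals with the altered ballot: Park 91, Okoro 46, Rao 38, Vance 39, Nguyen 66.
The winner is unchanged: still Park.

Park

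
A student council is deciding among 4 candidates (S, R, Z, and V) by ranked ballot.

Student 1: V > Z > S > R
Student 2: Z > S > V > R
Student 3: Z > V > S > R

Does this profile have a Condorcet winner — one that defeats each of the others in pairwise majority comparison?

Yes

Head-to-head results (3 voters total):
S vs R: S wins 3–0.
S vs Z: Z wins 3–0.
S vs V: V wins 2–1.
R vs Z: Z wins 3–0.
R vs V: V wins 3–0.
Z vs V: Z wins 2–1.
Z beats each rival — S (3–0), R (3–0), V (2–1) — so Z is the Condorcet winner.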